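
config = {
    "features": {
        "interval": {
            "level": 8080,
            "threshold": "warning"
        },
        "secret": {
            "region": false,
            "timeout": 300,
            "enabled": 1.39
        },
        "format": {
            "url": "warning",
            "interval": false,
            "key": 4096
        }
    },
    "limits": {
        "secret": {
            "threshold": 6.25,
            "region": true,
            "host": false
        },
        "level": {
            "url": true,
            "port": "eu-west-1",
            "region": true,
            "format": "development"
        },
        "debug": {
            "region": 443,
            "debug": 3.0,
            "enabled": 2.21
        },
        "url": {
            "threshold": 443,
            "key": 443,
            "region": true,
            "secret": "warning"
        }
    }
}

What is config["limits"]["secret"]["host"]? False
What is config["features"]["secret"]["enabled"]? 1.39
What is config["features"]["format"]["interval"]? False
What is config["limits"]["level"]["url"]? True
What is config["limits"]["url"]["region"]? True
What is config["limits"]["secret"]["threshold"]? 6.25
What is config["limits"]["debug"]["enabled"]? 2.21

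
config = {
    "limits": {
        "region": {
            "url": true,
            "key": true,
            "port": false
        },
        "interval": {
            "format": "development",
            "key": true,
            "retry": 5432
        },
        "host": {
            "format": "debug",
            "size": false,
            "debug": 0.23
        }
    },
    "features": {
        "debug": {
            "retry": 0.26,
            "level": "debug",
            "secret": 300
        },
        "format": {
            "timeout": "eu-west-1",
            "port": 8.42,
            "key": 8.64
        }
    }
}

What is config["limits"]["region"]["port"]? False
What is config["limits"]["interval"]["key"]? True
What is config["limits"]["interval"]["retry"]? 5432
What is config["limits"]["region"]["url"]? True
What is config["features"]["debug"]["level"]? "debug"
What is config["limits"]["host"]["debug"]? 0.23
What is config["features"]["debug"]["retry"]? 0.26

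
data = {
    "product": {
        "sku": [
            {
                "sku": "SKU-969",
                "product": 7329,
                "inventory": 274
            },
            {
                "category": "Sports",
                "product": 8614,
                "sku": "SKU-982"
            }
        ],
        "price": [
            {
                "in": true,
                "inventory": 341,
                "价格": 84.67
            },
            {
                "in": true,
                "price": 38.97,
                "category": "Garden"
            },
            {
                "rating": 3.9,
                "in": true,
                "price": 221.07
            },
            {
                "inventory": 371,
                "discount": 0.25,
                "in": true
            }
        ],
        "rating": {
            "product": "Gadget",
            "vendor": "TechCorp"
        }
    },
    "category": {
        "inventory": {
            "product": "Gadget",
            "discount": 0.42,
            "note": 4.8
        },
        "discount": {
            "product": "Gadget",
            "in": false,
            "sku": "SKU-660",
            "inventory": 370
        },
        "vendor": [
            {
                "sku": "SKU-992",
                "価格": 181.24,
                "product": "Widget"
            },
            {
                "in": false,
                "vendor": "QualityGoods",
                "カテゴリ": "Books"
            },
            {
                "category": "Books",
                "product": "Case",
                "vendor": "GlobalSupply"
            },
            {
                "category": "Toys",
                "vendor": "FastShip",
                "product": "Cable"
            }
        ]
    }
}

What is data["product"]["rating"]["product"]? "Gadget"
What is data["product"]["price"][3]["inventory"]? 371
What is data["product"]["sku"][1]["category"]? "Sports"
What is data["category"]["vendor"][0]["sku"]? "SKU-992"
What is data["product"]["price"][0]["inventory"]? 341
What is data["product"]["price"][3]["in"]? True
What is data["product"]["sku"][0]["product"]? 7329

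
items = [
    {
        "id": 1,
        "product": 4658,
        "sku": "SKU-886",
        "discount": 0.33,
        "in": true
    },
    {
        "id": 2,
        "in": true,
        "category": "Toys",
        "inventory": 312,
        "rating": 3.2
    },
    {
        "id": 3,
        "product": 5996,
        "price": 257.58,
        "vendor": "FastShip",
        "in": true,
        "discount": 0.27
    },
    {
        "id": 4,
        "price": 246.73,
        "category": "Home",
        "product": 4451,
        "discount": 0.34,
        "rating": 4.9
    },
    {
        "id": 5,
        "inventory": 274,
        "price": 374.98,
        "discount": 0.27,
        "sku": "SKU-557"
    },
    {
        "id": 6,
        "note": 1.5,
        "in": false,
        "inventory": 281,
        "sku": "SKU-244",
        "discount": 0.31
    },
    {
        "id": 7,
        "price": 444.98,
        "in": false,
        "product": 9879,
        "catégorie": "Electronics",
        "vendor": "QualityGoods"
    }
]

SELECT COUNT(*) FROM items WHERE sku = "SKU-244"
1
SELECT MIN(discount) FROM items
0.27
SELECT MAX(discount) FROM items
0.34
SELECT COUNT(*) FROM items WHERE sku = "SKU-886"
1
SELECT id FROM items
[1, 2, 3, 4, 5, 6, 7]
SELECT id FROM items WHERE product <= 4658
[1, 4]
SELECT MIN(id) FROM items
1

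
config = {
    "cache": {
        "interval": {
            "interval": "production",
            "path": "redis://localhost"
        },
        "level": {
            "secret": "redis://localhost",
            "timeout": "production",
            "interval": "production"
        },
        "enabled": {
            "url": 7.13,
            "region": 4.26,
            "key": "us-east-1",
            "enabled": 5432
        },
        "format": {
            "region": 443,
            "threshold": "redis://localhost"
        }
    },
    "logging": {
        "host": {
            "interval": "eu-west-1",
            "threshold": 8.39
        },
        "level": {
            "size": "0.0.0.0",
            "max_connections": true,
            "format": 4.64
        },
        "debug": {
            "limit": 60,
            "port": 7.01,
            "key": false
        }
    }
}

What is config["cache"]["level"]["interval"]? "production"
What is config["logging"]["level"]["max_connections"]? True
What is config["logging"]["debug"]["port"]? 7.01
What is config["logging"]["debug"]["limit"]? 60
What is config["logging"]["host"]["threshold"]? 8.39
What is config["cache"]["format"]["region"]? 443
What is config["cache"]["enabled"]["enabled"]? 5432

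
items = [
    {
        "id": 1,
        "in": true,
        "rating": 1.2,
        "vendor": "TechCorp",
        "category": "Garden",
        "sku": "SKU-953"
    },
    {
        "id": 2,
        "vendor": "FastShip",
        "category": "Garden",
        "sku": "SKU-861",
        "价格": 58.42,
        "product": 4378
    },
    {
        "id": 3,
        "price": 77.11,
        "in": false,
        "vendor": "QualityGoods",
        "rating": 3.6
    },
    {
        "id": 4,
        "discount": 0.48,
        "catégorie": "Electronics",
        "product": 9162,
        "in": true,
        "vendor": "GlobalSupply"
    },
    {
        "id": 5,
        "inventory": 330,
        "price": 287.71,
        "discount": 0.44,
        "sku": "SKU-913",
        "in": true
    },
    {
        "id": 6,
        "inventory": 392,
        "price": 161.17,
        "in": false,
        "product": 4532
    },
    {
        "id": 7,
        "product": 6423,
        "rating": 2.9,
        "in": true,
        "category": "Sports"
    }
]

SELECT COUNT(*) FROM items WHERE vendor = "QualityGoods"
1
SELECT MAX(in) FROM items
True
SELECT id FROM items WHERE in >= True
[1, 4, 5, 7]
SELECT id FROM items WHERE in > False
[1, 4, 5, 7]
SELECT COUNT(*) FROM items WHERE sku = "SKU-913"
1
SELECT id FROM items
[1, 2, 3, 4, 5, 6, 7]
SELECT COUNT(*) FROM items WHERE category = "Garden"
2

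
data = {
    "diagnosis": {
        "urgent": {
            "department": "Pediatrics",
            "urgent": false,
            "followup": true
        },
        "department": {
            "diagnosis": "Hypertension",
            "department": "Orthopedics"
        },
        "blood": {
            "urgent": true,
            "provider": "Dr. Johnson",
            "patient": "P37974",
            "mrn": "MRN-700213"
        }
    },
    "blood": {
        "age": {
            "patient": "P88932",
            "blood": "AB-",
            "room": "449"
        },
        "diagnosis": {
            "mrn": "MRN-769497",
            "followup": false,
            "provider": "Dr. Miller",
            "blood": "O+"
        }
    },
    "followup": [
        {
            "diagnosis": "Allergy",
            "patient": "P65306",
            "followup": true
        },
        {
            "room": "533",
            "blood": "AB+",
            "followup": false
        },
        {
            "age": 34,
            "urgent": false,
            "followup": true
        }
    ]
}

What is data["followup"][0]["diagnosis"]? "Allergy"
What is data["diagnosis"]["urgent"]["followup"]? True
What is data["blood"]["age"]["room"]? "449"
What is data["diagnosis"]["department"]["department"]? "Orthopedics"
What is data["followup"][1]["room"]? "533"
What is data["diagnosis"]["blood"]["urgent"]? True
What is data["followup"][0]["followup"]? True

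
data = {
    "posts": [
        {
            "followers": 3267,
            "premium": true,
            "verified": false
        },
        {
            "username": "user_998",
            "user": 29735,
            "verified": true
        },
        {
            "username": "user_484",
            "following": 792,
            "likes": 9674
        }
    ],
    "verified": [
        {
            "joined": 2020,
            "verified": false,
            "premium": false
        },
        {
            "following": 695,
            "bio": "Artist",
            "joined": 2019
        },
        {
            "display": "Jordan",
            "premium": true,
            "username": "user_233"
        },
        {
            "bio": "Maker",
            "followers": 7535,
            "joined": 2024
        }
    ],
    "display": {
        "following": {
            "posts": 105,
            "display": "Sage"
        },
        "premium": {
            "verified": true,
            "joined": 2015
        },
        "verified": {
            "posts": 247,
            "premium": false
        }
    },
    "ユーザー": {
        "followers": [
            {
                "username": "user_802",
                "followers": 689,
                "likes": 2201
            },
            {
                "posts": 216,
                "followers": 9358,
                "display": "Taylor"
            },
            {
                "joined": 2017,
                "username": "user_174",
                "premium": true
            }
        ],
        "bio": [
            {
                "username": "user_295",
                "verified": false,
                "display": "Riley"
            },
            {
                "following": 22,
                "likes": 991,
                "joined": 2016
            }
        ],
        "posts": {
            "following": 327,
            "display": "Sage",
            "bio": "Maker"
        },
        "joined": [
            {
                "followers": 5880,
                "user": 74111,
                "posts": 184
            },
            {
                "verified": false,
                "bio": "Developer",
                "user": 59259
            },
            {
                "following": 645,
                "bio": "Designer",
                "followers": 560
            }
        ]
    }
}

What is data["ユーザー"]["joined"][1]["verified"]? False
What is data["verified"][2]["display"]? "Jordan"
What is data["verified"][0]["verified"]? False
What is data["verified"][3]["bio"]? "Maker"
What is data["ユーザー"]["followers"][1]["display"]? "Taylor"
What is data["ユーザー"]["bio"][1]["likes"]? 991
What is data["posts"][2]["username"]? "user_484"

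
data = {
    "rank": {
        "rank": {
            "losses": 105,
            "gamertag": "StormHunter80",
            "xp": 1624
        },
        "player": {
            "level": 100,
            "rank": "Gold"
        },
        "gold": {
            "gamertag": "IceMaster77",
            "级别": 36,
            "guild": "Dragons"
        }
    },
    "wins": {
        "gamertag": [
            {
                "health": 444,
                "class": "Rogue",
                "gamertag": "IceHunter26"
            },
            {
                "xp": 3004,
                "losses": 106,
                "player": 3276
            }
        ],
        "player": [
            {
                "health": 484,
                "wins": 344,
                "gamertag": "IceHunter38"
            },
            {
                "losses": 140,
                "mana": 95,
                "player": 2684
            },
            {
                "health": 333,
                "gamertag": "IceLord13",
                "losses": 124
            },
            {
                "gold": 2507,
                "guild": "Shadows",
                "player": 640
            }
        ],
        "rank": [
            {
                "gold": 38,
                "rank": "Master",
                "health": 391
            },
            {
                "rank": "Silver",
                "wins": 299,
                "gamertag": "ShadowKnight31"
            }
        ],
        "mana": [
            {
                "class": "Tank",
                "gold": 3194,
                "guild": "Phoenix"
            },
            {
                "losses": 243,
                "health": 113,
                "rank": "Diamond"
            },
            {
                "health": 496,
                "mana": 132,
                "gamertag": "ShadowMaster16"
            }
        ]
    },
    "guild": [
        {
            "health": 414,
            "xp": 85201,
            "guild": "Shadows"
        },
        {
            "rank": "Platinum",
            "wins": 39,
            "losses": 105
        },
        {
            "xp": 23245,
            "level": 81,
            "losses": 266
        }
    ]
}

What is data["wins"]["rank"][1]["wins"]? 299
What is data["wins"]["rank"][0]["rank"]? "Master"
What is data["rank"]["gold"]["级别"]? 36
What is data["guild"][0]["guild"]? "Shadows"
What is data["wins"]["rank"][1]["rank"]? "Silver"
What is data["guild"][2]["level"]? 81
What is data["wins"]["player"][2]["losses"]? 124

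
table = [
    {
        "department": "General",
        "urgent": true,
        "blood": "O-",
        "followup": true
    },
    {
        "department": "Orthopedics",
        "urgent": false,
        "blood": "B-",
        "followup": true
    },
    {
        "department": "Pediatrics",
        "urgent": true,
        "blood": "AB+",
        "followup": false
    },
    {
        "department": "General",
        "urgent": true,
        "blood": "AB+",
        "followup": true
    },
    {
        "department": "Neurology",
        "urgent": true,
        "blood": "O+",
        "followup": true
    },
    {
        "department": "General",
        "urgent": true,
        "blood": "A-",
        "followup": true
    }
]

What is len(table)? 6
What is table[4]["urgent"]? True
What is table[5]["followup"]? True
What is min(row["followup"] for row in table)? False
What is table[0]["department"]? "General"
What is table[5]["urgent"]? True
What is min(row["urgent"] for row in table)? False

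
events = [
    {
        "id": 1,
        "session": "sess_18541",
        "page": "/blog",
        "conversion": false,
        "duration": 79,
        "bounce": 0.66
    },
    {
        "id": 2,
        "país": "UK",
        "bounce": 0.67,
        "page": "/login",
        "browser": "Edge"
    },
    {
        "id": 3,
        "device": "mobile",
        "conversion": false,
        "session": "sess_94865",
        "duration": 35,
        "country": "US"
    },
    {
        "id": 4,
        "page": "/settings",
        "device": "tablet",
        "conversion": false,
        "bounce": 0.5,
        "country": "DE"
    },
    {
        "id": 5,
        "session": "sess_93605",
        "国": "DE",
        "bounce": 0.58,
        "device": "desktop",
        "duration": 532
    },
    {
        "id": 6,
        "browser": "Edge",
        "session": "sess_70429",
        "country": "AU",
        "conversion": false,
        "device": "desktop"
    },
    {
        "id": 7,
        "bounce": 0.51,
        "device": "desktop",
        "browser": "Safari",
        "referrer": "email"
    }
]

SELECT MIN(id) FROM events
1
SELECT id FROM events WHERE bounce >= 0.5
[1, 2, 4, 5, 7]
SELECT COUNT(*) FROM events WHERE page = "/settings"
1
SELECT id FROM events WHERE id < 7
[1, 2, 3, 4, 5, 6]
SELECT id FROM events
[1, 2, 3, 4, 5, 6, 7]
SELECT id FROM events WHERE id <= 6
[1, 2, 3, 4, 5, 6]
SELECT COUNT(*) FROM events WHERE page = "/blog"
1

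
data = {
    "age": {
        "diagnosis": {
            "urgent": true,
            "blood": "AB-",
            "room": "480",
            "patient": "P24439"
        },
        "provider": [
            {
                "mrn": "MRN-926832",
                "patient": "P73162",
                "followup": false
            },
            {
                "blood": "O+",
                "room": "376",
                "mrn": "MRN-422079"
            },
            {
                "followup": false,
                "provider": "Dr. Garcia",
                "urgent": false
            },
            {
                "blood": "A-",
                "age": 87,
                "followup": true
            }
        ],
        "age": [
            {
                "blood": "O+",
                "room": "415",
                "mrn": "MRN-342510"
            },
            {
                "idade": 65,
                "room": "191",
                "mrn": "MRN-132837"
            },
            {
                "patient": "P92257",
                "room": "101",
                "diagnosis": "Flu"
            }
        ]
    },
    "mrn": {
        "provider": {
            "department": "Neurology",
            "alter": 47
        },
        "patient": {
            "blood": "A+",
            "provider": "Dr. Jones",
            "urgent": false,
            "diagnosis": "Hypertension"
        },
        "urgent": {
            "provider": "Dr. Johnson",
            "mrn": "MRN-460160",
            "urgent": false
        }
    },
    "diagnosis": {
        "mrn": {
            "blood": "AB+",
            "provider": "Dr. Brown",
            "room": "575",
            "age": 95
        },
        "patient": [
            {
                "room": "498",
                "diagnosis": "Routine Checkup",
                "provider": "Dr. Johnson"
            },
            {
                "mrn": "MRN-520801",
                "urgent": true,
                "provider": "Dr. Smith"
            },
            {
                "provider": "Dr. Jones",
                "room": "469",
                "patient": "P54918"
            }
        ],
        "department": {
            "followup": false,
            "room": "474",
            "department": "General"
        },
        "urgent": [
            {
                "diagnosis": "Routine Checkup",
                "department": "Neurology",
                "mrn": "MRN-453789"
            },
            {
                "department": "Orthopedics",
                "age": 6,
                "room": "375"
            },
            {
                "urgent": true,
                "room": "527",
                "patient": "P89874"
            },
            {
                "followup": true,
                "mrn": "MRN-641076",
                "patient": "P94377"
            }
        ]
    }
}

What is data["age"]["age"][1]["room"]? "191"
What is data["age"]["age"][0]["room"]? "415"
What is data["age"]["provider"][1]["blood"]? "O+"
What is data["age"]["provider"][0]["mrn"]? "MRN-926832"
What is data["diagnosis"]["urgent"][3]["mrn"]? "MRN-641076"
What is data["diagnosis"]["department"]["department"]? "General"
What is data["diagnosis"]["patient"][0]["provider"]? "Dr. Johnson"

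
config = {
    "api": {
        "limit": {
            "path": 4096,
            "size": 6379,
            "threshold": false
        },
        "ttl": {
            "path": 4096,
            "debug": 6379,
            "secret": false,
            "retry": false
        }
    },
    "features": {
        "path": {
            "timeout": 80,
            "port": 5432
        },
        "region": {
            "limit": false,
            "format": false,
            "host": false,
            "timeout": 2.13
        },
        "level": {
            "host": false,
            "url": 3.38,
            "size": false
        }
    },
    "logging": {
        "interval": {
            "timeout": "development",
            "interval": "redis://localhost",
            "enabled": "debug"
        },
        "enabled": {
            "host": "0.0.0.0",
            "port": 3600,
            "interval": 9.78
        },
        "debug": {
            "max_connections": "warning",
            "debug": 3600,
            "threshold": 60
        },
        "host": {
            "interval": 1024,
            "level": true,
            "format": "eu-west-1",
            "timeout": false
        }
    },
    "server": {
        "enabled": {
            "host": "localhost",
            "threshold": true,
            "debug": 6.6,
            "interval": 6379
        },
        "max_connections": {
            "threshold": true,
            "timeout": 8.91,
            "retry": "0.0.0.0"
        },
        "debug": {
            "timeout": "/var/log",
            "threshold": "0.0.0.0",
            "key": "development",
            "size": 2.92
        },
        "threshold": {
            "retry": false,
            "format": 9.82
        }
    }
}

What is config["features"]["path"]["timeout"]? 80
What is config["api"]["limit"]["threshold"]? False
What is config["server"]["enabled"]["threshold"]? True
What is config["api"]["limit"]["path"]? 4096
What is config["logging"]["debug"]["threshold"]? 60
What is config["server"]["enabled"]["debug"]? 6.6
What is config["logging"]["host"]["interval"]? 1024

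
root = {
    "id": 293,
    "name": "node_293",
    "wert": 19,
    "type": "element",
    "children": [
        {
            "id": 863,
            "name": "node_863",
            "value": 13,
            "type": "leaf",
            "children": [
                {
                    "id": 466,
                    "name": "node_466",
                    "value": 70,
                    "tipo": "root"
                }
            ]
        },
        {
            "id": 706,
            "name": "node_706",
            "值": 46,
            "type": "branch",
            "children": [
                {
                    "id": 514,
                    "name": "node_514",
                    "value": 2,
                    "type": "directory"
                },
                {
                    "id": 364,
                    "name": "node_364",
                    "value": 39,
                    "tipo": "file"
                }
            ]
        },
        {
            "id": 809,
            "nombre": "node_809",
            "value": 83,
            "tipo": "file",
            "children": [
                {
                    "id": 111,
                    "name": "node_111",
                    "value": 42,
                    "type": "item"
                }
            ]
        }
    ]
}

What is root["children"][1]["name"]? "node_706"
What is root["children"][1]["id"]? 706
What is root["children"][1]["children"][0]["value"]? 2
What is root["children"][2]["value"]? 83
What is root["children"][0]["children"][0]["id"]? 466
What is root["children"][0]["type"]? "leaf"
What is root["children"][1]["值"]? 46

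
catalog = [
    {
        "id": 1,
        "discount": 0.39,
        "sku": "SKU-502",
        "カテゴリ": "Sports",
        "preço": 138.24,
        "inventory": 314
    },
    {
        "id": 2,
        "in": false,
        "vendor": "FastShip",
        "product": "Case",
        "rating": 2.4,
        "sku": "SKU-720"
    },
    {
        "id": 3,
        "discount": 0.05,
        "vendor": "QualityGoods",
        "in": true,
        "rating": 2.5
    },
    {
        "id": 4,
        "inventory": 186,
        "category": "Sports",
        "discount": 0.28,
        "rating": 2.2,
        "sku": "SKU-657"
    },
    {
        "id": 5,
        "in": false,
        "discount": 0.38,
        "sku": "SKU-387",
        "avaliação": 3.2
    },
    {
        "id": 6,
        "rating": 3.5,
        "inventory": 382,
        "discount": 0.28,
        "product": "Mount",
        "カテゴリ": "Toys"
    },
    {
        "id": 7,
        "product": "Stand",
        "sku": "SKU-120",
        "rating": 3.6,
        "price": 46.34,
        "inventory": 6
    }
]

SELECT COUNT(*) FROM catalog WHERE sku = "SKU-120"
1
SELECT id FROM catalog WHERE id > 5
[6, 7]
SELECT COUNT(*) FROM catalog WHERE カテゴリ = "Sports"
1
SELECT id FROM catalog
[1, 2, 3, 4, 5, 6, 7]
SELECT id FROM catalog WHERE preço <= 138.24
[1]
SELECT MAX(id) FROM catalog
7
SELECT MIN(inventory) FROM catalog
6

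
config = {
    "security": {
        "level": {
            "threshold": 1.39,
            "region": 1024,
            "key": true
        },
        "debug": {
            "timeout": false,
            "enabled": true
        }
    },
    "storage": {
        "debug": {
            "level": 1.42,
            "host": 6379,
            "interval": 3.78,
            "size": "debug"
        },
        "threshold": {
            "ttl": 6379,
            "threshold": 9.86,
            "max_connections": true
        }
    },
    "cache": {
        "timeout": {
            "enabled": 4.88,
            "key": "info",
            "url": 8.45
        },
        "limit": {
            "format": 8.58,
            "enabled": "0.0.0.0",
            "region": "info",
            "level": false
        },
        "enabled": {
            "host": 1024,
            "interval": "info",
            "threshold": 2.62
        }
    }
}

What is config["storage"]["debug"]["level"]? 1.42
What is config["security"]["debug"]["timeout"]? False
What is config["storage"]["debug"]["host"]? 6379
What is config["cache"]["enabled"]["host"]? 1024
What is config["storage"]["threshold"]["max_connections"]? True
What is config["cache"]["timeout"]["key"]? "info"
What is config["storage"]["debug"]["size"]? "debug"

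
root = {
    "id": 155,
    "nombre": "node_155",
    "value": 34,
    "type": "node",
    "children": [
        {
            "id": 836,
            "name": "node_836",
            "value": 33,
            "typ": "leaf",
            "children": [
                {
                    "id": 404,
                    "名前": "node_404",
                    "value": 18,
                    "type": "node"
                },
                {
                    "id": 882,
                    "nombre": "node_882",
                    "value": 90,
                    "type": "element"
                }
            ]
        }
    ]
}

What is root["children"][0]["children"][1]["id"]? 882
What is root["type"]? "node"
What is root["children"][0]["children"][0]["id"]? 404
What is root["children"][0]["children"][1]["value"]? 90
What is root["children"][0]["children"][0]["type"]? "node"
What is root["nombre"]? "node_155"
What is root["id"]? 155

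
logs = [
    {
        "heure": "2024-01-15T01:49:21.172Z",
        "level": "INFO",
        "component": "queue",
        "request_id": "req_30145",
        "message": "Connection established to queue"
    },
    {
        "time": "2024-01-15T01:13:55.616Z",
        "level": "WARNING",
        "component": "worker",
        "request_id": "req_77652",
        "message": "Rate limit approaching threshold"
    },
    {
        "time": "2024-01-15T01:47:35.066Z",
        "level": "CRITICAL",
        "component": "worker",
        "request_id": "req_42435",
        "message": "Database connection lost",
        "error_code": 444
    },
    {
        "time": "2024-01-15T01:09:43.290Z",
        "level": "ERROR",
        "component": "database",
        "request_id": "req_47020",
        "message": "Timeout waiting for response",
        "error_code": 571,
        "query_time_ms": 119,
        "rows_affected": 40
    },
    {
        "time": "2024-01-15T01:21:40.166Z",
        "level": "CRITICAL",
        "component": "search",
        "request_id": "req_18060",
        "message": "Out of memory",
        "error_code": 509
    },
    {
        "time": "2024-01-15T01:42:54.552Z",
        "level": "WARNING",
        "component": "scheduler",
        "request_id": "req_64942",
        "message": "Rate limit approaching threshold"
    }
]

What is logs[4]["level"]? "CRITICAL"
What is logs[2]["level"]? "CRITICAL"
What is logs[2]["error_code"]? 444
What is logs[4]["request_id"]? "req_18060"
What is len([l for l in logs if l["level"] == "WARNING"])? 2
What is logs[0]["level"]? "INFO"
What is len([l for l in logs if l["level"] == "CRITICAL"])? 2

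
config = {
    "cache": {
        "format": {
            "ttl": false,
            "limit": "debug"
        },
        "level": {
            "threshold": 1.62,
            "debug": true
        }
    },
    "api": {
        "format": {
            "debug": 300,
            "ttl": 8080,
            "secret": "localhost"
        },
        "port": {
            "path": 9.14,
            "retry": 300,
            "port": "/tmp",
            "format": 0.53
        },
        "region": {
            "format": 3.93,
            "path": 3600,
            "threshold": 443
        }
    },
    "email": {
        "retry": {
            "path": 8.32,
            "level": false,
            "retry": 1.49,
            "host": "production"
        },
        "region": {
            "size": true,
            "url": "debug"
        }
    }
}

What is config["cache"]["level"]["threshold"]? 1.62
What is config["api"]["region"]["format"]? 3.93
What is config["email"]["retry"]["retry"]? 1.49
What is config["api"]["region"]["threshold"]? 443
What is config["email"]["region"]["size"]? True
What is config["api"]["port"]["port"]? "/tmp"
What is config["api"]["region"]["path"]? 3600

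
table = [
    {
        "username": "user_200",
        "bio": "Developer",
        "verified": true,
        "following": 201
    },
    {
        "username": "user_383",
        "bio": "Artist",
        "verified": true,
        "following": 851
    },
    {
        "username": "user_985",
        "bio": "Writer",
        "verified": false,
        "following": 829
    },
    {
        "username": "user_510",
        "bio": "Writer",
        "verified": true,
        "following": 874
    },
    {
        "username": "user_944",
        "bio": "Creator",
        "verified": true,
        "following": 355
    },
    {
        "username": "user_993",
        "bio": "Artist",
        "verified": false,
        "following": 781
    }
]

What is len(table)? 6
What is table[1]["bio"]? "Artist"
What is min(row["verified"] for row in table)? False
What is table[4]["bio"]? "Creator"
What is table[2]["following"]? 829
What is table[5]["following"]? 781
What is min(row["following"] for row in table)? 201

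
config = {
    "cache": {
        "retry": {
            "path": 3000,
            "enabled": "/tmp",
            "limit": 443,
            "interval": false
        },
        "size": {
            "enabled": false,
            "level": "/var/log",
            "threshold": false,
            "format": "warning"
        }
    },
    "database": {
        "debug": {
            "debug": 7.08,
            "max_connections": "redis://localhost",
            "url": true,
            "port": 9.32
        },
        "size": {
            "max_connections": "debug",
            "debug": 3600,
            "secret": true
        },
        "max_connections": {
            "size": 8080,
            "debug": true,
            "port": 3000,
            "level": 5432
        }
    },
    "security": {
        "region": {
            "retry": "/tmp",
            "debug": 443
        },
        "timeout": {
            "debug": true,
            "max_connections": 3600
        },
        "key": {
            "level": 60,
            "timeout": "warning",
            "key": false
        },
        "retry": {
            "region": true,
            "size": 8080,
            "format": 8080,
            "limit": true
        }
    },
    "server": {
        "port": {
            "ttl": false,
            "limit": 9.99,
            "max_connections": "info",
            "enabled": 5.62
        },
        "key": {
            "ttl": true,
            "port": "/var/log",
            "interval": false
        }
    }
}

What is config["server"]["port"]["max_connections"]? "info"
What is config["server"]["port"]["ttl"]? False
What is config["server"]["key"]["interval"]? False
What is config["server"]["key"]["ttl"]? True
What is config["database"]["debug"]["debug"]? 7.08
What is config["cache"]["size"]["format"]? "warning"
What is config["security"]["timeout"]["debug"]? True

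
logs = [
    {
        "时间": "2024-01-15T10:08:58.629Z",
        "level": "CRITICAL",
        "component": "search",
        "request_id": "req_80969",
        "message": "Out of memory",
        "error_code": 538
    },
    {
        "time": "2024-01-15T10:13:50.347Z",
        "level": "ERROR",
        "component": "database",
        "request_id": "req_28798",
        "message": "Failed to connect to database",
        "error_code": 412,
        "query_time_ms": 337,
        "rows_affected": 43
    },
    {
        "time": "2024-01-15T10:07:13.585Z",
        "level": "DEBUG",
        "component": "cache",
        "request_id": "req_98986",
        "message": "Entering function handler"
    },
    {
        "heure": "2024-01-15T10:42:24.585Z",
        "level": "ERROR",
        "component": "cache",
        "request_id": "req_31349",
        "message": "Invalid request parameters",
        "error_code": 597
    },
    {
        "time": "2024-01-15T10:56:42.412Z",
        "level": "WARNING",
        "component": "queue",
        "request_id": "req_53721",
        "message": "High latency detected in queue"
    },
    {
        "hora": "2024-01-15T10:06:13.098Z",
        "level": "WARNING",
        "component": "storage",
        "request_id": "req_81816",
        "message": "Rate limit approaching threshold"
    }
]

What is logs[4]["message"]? "High latency detected in queue"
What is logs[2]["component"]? "cache"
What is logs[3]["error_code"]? 597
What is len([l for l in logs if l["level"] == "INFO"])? 0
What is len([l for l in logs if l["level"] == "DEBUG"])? 1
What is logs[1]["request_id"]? "req_28798"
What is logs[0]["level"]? "CRITICAL"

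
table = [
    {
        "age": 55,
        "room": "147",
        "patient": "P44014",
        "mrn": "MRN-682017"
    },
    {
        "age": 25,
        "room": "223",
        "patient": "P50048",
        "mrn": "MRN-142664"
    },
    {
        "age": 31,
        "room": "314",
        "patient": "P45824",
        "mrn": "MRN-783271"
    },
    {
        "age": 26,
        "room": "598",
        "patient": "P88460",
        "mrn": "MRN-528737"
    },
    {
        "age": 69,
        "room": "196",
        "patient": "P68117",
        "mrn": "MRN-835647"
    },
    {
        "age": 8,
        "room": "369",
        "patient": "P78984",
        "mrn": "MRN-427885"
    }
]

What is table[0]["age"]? 55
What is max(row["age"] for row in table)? 69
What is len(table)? 6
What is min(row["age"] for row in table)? 8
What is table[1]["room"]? "223"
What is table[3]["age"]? 26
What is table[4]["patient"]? "P68117"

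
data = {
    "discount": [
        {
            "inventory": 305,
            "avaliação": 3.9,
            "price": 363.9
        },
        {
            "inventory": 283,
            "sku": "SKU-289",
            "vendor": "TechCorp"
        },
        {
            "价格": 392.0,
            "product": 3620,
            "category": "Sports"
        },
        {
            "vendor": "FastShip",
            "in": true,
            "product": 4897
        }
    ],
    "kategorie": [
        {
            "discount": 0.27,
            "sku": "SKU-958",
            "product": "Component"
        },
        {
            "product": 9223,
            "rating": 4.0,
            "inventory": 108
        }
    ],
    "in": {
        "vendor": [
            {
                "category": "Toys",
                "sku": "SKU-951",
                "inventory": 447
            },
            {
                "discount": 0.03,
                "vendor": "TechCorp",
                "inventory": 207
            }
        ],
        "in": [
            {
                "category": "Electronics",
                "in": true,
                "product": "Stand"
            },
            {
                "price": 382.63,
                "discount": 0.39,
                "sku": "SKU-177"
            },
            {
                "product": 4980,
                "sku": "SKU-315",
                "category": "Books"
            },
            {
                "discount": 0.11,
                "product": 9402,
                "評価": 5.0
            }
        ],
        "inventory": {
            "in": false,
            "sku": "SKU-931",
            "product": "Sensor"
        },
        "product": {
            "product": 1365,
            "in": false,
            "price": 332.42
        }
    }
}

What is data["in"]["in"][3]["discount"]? 0.11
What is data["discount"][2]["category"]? "Sports"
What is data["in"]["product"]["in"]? False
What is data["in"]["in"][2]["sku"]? "SKU-315"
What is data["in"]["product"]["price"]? 332.42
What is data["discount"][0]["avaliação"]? 3.9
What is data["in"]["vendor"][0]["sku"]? "SKU-951"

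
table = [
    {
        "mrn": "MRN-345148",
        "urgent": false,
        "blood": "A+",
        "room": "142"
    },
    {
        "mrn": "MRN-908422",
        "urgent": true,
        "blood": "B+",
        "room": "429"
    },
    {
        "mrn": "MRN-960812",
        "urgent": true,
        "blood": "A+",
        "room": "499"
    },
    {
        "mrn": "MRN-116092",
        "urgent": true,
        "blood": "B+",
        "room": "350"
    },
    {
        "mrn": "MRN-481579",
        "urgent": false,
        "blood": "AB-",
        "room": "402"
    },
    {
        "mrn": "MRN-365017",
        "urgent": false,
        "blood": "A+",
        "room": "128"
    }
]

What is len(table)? 6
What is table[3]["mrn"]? "MRN-116092"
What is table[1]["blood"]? "B+"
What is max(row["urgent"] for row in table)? True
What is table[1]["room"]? "429"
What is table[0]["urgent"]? False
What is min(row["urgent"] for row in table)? False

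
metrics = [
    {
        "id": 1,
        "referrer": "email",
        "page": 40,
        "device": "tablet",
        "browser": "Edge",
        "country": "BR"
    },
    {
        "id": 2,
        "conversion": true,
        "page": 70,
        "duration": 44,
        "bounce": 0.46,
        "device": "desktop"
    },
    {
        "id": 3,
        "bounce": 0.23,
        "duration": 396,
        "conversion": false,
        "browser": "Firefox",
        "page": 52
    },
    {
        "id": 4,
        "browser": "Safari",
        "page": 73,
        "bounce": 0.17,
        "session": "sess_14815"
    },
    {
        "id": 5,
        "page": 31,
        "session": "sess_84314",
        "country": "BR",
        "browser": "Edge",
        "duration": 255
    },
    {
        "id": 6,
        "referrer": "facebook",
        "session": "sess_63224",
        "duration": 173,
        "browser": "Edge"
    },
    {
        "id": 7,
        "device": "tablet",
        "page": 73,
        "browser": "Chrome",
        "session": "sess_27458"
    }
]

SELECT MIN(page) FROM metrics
31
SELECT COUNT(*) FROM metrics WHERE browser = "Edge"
3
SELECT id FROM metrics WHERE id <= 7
[1, 2, 3, 4, 5, 6, 7]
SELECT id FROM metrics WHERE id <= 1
[1]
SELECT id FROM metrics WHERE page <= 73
[1, 2, 3, 4, 5, 7]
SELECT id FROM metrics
[1, 2, 3, 4, 5, 6, 7]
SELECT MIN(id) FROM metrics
1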